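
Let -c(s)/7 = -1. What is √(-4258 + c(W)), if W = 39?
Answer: I*√4251 ≈ 65.2*I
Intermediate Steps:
c(s) = 7 (c(s) = -7*(-1) = 7)
√(-4258 + c(W)) = √(-4258 + 7) = √(-4251) = I*√4251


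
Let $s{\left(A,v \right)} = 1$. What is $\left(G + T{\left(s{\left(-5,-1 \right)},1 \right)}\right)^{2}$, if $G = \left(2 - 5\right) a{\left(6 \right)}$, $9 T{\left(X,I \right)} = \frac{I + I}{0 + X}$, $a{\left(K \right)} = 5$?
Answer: $\frac{17689}{81} \approx 218.38$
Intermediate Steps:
$T{\left(X,I \right)} = \frac{2 I}{9 X}$ ($T{\left(X,I \right)} = \frac{\left(I + I\right) \frac{1}{0 + X}}{9} = \frac{2 I \frac{1}{X}}{9} = \frac{2 I}{9 X}$)
$G = -15$ ($G = \left(2 - 5\right) 5 = \left(-3\right) 5 = -15$)
$\left(G + T{\left(s{\left(-5,-1 \right)},1 \right)}\right)^{2} = \left(-15 + \frac{2}{9} \cdot 1 \cdot 1^{-1}\right)^{2} = \left(-15 + \frac{2}{9} \cdot 1 \cdot 1\right)^{2} = \left(-15 + \frac{2}{9}\right)^{2} = \left(- \frac{133}{9}\right)^{2} = \frac{17689}{81}$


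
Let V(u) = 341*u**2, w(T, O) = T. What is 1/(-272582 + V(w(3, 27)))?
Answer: -1/269513 ≈ -3.7104e-6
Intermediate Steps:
1/(-272582 + V(w(3, 27))) = 1/(-272582 + 341*3**2) = 1/(-272582 + 341*9) = 1/(-272582 + 3069) = 1/(-269513) = -1/269513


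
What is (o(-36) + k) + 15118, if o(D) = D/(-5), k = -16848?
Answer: -8614/5 ≈ -1722.8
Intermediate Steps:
o(D) = -D/5 (o(D) = D*(-⅕) = -D/5)
(o(-36) + k) + 15118 = (-⅕*(-36) - 16848) + 15118 = (36/5 - 16848) + 15118 = -84204/5 + 15118 = -8614/5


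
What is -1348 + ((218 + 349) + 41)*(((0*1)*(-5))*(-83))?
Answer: -1348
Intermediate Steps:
-1348 + ((218 + 349) + 41)*(((0*1)*(-5))*(-83)) = -1348 + (567 + 41)*((0*(-5))*(-83)) = -1348 + 608*(0*(-83)) = -1348 + 608*0 = -1348 + 0 = -1348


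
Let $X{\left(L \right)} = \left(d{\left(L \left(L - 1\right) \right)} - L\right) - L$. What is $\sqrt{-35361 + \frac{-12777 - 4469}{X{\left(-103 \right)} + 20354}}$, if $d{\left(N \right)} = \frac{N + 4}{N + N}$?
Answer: $\frac{i \sqrt{428828191213103745545}}{110122039} \approx 188.05 i$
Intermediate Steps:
$d{\left(N \right)} = \frac{4 + N}{2 N}$
$X{\left(L \right)} = - 2 L + \frac{4 + L \left(-1 + L\right)}{2 L \left(-1 + L\right)}$ ($X{\left(L \right)} = \left(\frac{4 + L \left(L - 1\right)}{2 L \left(L - 1\right)} - L\right) - L = \left(\frac{4 + L \left(-1 + L\right)}{2 L \left(-1 + L\right)} - L\right) - L = \left(- L + \frac{4 + L \left(-1 + L\right)}{2 L \left(-1 + L\right)}\right) - L = - 2 L + \frac{4 + L \left(-1 + L\right)}{2 L \left(-1 + L\right)}$)
$\sqrt{-35361 + \frac{-12777 - 4469}{X{\left(-103 \right)} + 20354}} = \sqrt{-35361 + \frac{-12777 - 4469}{\frac{4 - -103 - 4 \left(-103\right)^{3} + 5 \left(-103\right)^{2}}{2 \left(-103\right) \left(-1 - 103\right)} + 20354}} = \sqrt{-35361 - \frac{17246}{\frac{1}{2} \left(- \frac{1}{103}\right) \frac{1}{-104} \left(4 + 103 - -4370908 + 5 \cdot 10609\right) + 20354}} = \sqrt{-35361 - \frac{17246}{\frac{1}{2} \left(- \frac{1}{103}\right) \left(- \frac{1}{104}\right) \left(4 + 103 + 4370908 + 53045\right) + 20354}} = \sqrt{-35361 - \frac{17246}{\frac{1}{2} \left(- \frac{1}{103}\right) \left(- \frac{1}{104}\right) 4424060 + 20354}} = \sqrt{-35361 - \frac{17246}{\frac{1106015}{5356} + 20354}} = \sqrt{-35361 - \frac{17246}{\frac{110122039}{5356}}} = \sqrt{-35361 - \frac{92369576}{110122039}} = \sqrt{- \frac{3894117790655}{110122039}} = \frac{i \sqrt{428828191213103745545}}{110122039}$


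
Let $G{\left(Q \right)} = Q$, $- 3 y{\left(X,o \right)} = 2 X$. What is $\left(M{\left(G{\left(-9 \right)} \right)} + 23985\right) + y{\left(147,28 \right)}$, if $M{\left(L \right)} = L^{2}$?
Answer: $23968$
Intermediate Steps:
$y{\left(X,o \right)} = - \frac{2 X}{3}$
$\left(M{\left(G{\left(-9 \right)} \right)} + 23985\right) + y{\left(147,28 \right)} = \left(\left(-9\right)^{2} + 23985\right) - 98 = \left(81 + 23985\right) - 98 = 24066 - 98 = 23968$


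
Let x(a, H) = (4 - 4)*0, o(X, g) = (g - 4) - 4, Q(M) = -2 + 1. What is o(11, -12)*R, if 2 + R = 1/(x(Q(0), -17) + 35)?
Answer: 276/7 ≈ 39.429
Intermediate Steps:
Q(M) = -1
o(X, g) = -8 + g (o(X, g) = (-4 + g) - 4 = -8 + g)
x(a, H) = 0 (x(a, H) = 0*0 = 0)
R = -69/35 (R = -2 + 1/(0 + 35) = -2 + 1/35 = -69/35 ≈ -1.9714)
o(11, -12)*R = (-8 - 12)*(-69/35) = -20*(-69/35) = 276/7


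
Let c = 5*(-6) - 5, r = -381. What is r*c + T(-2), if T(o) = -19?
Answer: 13316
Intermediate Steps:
c = -35 (c = -30 - 5 = -35)
r*c + T(-2) = -381*(-35) - 19 = 13335 - 19 = 13316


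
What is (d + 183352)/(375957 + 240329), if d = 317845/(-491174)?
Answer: 90057417403/302703659764 ≈ 0.29751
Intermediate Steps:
d = -317845/491174 (d = 317845*(-1/491174) = -317845/491174 ≈ -0.64711)
(d + 183352)/(375957 + 240329) = (-317845/491174 + 183352)/(375957 + 240329) = (90057417403/491174)/616286 = (90057417403/491174)*(1/616286) = 90057417403/302703659764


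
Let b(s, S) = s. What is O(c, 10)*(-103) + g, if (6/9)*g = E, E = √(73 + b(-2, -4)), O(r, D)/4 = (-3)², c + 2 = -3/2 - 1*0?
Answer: -3708 + 3*√71/2 ≈ -3695.4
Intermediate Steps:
c = -7/2 (c = -2 + (-3/2 - 1*0) = -2 + (-3*½ + 0) = -2 + (-3/2 + 0) = -2 - 3/2 = -7/2 ≈ -3.5000)
O(r, D) = 36 (O(r, D) = 4*(-3)² = 4*9 = 36)
E = √71 (E = √(73 - 2) = √71 ≈ 8.4261)
g = 3*√71/2 ≈ 12.639
O(c, 10)*(-103) + g = 36*(-103) + 3*√71/2 = -3708 + 3*√71/2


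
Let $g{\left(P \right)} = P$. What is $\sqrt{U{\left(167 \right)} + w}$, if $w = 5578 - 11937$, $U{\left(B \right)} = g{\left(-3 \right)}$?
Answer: $i \sqrt{6362} \approx 79.762 i$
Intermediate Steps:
$U{\left(B \right)} = -3$
$w = -6359$ ($w = 5578 - 11937 = -6359$)
$\sqrt{U{\left(167 \right)} + w} = \sqrt{-3 - 6359} = \sqrt{-6362} = i \sqrt{6362}$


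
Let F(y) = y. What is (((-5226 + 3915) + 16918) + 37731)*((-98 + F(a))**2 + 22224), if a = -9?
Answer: 1796050474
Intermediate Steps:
(((-5226 + 3915) + 16918) + 37731)*((-98 + F(a))**2 + 22224) = (((-5226 + 3915) + 16918) + 37731)*((-98 - 9)**2 + 22224) = ((-1311 + 16918) + 37731)*((-107)**2 + 22224) = (15607 + 37731)*(11449 + 22224) = 53338*33673 = 1796050474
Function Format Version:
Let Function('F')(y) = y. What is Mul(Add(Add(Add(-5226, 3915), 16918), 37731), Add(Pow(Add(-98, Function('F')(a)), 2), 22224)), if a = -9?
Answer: 1796050474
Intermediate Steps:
Mul(Add(Add(Add(-5226, 3915), 16918), 37731), Add(Pow(Add(-98, Function('F')(a)), 2), 22224)) = Mul(Add(Add(Add(-5226, 3915), 16918), 37731), Add(Pow(Add(-98, -9), 2), 22224)) = Mul(Add(Add(-1311, 16918), 37731), Add(Pow(-107, 2), 22224)) = Mul(Add(15607, 37731), Add(11449, 22224)) = Mul(53338, 33673) = 1796050474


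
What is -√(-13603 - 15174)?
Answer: -I*√28777 ≈ -169.64*I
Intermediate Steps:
-√(-13603 - 15174) = -√(-28777) = -I*√28777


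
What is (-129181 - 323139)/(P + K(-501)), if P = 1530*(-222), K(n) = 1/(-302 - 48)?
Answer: 158312000/118881001 ≈ 1.3317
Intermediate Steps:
K(n) = -1/350 (K(n) = 1/(-350) = -1/350)
P = -339660
(-129181 - 323139)/(P + K(-501)) = (-129181 - 323139)/(-339660 - 1/350) = -452320/(-118881001/350) = -452320*(-350/118881001) = 158312000/118881001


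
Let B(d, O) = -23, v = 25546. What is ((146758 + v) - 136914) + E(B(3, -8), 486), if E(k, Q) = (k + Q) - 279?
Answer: 35574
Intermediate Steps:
E(k, Q) = -279 + Q + k (E(k, Q) = (Q + k) - 279 = -279 + Q + k)
((146758 + v) - 136914) + E(B(3, -8), 486) = ((146758 + 25546) - 136914) + (-279 + 486 - 23) = (172304 - 136914) + 184 = 35390 + 184 = 35574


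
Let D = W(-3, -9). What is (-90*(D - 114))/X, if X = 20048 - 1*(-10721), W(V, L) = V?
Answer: 10530/30769 ≈ 0.34223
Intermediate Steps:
D = -3
X = 30769 (X = 20048 + 10721 = 30769)
(-90*(D - 114))/X = -90*(-3 - 114)/30769 = -90*(-117)*(1/30769) = 10530*(1/30769) = 10530/30769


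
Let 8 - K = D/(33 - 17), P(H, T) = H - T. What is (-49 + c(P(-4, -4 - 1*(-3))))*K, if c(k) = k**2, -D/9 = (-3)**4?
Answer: -4285/2 ≈ -2142.5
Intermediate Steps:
D = -729 (D = -9*(-3)**4 = -9*81 = -729)
K = 857/16 (K = 8 - (-729)/(33 - 17) = 8 - (-729)/16 = 8 - 1*(-729/16) = 8 + 729/16 = 857/16 ≈ 53.563)
(-49 + c(P(-4, -4 - 1*(-3))))*K = (-49 + (-4 - (-4 - 1*(-3)))**2)*(857/16) = (-49 + (-4 - (-4 + 3))**2)*(857/16) = (-49 + (-4 - 1*(-1))**2)*(857/16) = (-49 + (-4 + 1)**2)*(857/16) = (-49 + (-3)**2)*(857/16) = (-49 + 9)*(857/16) = -40*857/16 = -4285/2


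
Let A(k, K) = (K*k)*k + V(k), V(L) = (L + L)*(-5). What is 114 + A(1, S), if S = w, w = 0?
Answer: 104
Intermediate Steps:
V(L) = -10*L (V(L) = (2*L)*(-5) = -10*L)
S = 0
A(k, K) = -10*k + K*k² (A(k, K) = (K*k)*k - 10*k = K*k² - 10*k = -10*k + K*k²)
114 + A(1, S) = 114 + 1*(-10 + 0*1) = 114 + 1*(-10 + 0) = 114 + 1*(-10) = 114 - 10 = 104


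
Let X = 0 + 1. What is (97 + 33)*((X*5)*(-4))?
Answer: -2600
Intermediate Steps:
X = 1
(97 + 33)*((X*5)*(-4)) = (97 + 33)*((1*5)*(-4)) = 130*(5*(-4)) = 130*(-20) = -2600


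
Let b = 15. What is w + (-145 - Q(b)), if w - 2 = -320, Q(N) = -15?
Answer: -448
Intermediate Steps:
w = -318 (w = 2 - 320 = -318)
w + (-145 - Q(b)) = -318 + (-145 - 1*(-15)) = -318 + (-145 + 15) = -318 - 130 = -448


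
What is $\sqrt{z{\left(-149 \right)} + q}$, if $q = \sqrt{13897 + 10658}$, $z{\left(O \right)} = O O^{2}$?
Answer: $\sqrt{-3307949 + \sqrt{24555}} \approx 1818.7 i$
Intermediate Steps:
$z{\left(O \right)} = O^{3}$
$q = \sqrt{24555} \approx 156.7$
$\sqrt{z{\left(-149 \right)} + q} = \sqrt{\left(-149\right)^{3} + \sqrt{24555}} = \sqrt{-3307949 + \sqrt{24555}}$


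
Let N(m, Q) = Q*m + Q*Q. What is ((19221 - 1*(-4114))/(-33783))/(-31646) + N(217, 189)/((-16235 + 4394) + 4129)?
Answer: -20508973818223/2061218665104 ≈ -9.9499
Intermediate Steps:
N(m, Q) = Q**2 + Q*m (N(m, Q) = Q*m + Q**2 = Q**2 + Q*m)
((19221 - 1*(-4114))/(-33783))/(-31646) + N(217, 189)/((-16235 + 4394) + 4129) = ((19221 - 1*(-4114))/(-33783))/(-31646) + (189*(189 + 217))/((-16235 + 4394) + 4129) = ((19221 + 4114)*(-1/33783))*(-1/31646) + (189*406)/(-11841 + 4129) = (23335*(-1/33783))*(-1/31646) + 76734/(-7712) = -23335/33783*(-1/31646) + 76734*(-1/7712) = 23335/1069096818 - 38367/3856 = -20508973818223/2061218665104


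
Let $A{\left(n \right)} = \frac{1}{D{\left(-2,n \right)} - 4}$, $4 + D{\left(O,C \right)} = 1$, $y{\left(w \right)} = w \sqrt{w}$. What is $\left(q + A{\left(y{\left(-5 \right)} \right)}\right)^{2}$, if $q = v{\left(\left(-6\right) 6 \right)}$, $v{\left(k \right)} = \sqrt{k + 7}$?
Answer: $\frac{\left(1 - 7 i \sqrt{29}\right)^{2}}{49} \approx -28.98 - 1.5386 i$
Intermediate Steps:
$y{\left(w \right)} = w^{\frac{3}{2}}$
$D{\left(O,C \right)} = -3$ ($D{\left(O,C \right)} = -4 + 1 = -3$)
$v{\left(k \right)} = \sqrt{7 + k}$
$A{\left(n \right)} = - \frac{1}{7}$ ($A{\left(n \right)} = \frac{1}{-3 - 4} = \frac{1}{-7} = - \frac{1}{7}$)
$q = i \sqrt{29}$ ($q = \sqrt{7 - 36} = \sqrt{-29} = i \sqrt{29} \approx 5.3852 i$)
$\left(q + A{\left(y{\left(-5 \right)} \right)}\right)^{2} = \left(i \sqrt{29} - \frac{1}{7}\right)^{2} = \left(- \frac{1}{7} + i \sqrt{29}\right)^{2}$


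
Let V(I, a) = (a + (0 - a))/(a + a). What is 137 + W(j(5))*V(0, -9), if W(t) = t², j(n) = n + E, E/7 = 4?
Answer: 137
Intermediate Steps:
E = 28 (E = 7*4 = 28)
j(n) = 28 + n (j(n) = n + 28 = 28 + n)
V(I, a) = 0 (V(I, a) = (a - a)/((2*a)) = 0*(1/(2*a)) = 0)
137 + W(j(5))*V(0, -9) = 137 + (28 + 5)²*0 = 137 + 33²*0 = 137 + 1089*0 = 137 + 0 = 137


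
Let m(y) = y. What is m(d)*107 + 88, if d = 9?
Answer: 1051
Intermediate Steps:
m(d)*107 + 88 = 9*107 + 88 = 963 + 88 = 1051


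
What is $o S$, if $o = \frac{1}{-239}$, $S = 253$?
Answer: $- \frac{253}{239} \approx -1.0586$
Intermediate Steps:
$o = - \frac{1}{239} \approx -0.0041841$
$o S = \left(- \frac{1}{239}\right) 253 = - \frac{253}{239}$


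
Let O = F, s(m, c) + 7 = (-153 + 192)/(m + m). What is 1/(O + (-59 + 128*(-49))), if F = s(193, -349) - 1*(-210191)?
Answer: 386/78687297 ≈ 4.9055e-6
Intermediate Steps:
s(m, c) = -7 + 39/(2*m) (s(m, c) = -7 + (-153 + 192)/(m + m) = -7 + 39/((2*m)) = -7 + 39*(1/(2*m)) = -7 + 39/(2*m))
F = 81131063/386 (F = (-7 + (39/2)/193) - 1*(-210191) = (-7 + (39/2)*(1/193)) + 210191 = (-7 + 39/386) + 210191 = -2663/386 + 210191 = 81131063/386 ≈ 2.1018e+5)
O = 81131063/386 ≈ 2.1018e+5
1/(O + (-59 + 128*(-49))) = 1/(81131063/386 + (-59 + 128*(-49))) = 1/(81131063/386 + (-59 - 6272)) = 1/(81131063/386 - 6331) = 1/(78687297/386) = 386/78687297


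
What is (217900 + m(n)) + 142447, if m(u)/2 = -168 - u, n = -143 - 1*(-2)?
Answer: 360293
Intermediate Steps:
n = -141 (n = -143 + 2 = -141)
m(u) = -336 - 2*u (m(u) = 2*(-168 - u) = -336 - 2*u)
(217900 + m(n)) + 142447 = (217900 + (-336 - 2*(-141))) + 142447 = (217900 + (-336 + 282)) + 142447 = (217900 - 54) + 142447 = 217846 + 142447 = 360293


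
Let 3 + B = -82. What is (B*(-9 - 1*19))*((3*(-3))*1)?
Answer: -21420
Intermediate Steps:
B = -85 (B = -3 - 82 = -85)
(B*(-9 - 1*19))*((3*(-3))*1) = (-85*(-9 - 1*19))*((3*(-3))*1) = (-85*(-9 - 19))*(-9*1) = -85*(-28)*(-9) = 2380*(-9) = -21420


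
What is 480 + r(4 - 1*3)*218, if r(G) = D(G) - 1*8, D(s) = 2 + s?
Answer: -610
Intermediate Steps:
r(G) = -6 + G (r(G) = (2 + G) - 1*8 = (2 + G) - 8 = -6 + G)
480 + r(4 - 1*3)*218 = 480 + (-6 + (4 - 1*3))*218 = 480 + (-6 + (4 - 3))*218 = 480 + (-6 + 1)*218 = 480 - 5*218 = 480 - 1090 = -610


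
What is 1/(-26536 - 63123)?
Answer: -1/89659 ≈ -1.1153e-5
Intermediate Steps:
1/(-26536 - 63123) = 1/(-89659) = -1/89659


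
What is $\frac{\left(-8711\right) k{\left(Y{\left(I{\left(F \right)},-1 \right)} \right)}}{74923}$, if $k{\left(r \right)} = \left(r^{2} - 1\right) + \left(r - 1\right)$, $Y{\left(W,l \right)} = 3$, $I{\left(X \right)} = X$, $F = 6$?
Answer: $- \frac{87110}{74923} \approx -1.1627$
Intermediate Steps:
$k{\left(r \right)} = -2 + r + r^{2}$ ($k{\left(r \right)} = \left(-1 + r^{2}\right) + \left(r - 1\right) = \left(-1 + r^{2}\right) + \left(-1 + r\right) = -2 + r + r^{2}$)
$\frac{\left(-8711\right) k{\left(Y{\left(I{\left(F \right)},-1 \right)} \right)}}{74923} = \frac{\left(-8711\right) \left(-2 + 3 + 3^{2}\right)}{74923} = - 8711 \left(-2 + 3 + 9\right) \frac{1}{74923} = \left(-8711\right) 10 \cdot \frac{1}{74923} = \left(-87110\right) \frac{1}{74923} = - \frac{87110}{74923}$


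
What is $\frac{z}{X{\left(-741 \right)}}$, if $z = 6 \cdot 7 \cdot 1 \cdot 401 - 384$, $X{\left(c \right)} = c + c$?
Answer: $- \frac{211}{19} \approx -11.105$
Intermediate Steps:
$X{\left(c \right)} = 2 c$
$z = 16458$ ($z = 42 \cdot 1 \cdot 401 - 384 = 42 \cdot 401 - 384 = 16842 - 384 = 16458$)
$\frac{z}{X{\left(-741 \right)}} = \frac{16458}{2 \left(-741\right)} = \frac{16458}{-1482} = 16458 \left(- \frac{1}{1482}\right) = - \frac{211}{19}$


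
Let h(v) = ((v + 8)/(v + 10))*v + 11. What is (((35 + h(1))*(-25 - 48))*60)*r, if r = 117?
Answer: -263916900/11 ≈ -2.3992e+7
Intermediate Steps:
h(v) = 11 + v*(8 + v)/(10 + v) (h(v) = ((8 + v)/(10 + v))*v + 11 = v*(8 + v)/(10 + v) + 11 = 11 + v*(8 + v)/(10 + v))
(((35 + h(1))*(-25 - 48))*60)*r = (((35 + (110 + 1² + 19*1)/(10 + 1))*(-25 - 48))*60)*117 = (((35 + (110 + 1 + 19)/11)*(-73))*60)*117 = (((35 + (1/11)*130)*(-73))*60)*117 = (((35 + 130/11)*(-73))*60)*117 = (((515/11)*(-73))*60)*117 = -37595/11*60*117 = -2255700/11*117 = -263916900/11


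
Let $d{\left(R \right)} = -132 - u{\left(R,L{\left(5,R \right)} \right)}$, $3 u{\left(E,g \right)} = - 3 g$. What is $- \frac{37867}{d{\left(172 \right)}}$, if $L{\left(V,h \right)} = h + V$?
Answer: $- \frac{37867}{45} \approx -841.49$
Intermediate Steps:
$L{\left(V,h \right)} = V + h$
$u{\left(E,g \right)} = - g$ ($u{\left(E,g \right)} = \frac{\left(-3\right) g}{3} = - g$)
$d{\left(R \right)} = -127 + R$ ($d{\left(R \right)} = -132 - - (5 + R) = -132 - \left(-5 - R\right) = -132 + \left(5 + R\right) = -127 + R$)
$- \frac{37867}{d{\left(172 \right)}} = - \frac{37867}{-127 + 172} = - \frac{37867}{45}$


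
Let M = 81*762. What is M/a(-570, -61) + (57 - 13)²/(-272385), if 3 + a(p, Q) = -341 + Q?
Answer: -8302682/54477 ≈ -152.41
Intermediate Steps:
M = 61722
a(p, Q) = -344 + Q (a(p, Q) = -3 + (-341 + Q) = -344 + Q)
M/a(-570, -61) + (57 - 13)²/(-272385) = 61722/(-344 - 61) + (57 - 13)²/(-272385) = 61722/(-405) + 44²*(-1/272385) = 61722*(-1/405) + 1936*(-1/272385) = -762/5 - 1936/272385 = -8302682/54477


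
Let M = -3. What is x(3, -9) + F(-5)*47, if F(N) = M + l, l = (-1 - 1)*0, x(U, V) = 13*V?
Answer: -258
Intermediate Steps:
l = 0 (l = -2*0 = 0)
F(N) = -3 (F(N) = -3 + 0 = -3)
x(3, -9) + F(-5)*47 = 13*(-9) - 3*47 = -117 - 141 = -258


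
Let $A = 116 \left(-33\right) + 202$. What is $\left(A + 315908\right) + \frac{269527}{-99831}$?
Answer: $\frac{31175154815}{99831} \approx 3.1228 \cdot 10^{5}$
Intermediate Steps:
$A = -3626$ ($A = -3828 + 202 = -3626$)
$\left(A + 315908\right) + \frac{269527}{-99831} = \left(-3626 + 315908\right) + \frac{269527}{-99831} = 312282 + 269527 \left(- \frac{1}{99831}\right) = 312282 - \frac{269527}{99831} = \frac{31175154815}{99831}$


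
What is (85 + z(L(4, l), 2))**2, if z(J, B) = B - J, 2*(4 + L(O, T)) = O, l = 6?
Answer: 7921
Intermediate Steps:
L(O, T) = -4 + O/2
(85 + z(L(4, l), 2))**2 = (85 + (2 - (-4 + (1/2)*4)))**2 = (85 + (2 - (-4 + 2)))**2 = (85 + (2 - 1*(-2)))**2 = (85 + (2 + 2))**2 = (85 + 4)**2 = 89**2 = 7921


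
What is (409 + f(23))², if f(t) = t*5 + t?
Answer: 299209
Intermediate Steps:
f(t) = 6*t (f(t) = 5*t + t = 6*t)
(409 + f(23))² = (409 + 6*23)² = (409 + 138)² = 547² = 299209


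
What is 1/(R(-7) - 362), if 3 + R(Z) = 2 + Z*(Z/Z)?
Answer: -1/370 ≈ -0.0027027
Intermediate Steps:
R(Z) = -1 + Z (R(Z) = -3 + (2 + Z*(Z/Z)) = -3 + (2 + Z*1) = -3 + (2 + Z) = -1 + Z)
1/(R(-7) - 362) = 1/((-1 - 7) - 362) = 1/(-8 - 362) = 1/(-370) = -1/370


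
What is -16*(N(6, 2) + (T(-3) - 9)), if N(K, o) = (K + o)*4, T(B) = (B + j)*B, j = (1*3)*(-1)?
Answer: -656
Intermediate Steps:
j = -3 (j = 3*(-1) = -3)
T(B) = B*(-3 + B) (T(B) = (B - 3)*B = (-3 + B)*B = B*(-3 + B))
N(K, o) = 4*K + 4*o
-16*(N(6, 2) + (T(-3) - 9)) = -16*((4*6 + 4*2) + (-3*(-3 - 3) - 9)) = -16*((24 + 8) + (-3*(-6) - 9)) = -16*(32 + (18 - 9)) = -16*(32 + 9) = -16*41 = -656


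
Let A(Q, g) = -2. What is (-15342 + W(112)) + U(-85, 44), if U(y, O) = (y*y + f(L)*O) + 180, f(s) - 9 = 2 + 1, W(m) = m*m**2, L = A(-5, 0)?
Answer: 1397519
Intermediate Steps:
L = -2
W(m) = m**3
f(s) = 12 (f(s) = 9 + (2 + 1) = 9 + 3 = 12)
U(y, O) = 180 + y**2 + 12*O (U(y, O) = (y*y + 12*O) + 180 = (y**2 + 12*O) + 180 = 180 + y**2 + 12*O)
(-15342 + W(112)) + U(-85, 44) = (-15342 + 112**3) + (180 + (-85)**2 + 12*44) = (-15342 + 1404928) + (180 + 7225 + 528) = 1389586 + 7933 = 1397519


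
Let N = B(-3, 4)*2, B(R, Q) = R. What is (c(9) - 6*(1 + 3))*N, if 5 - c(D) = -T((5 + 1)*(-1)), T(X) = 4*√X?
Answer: 114 - 24*I*√6 ≈ 114.0 - 58.788*I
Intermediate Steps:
N = -6 (N = -3*2 = -6)
c(D) = 5 + 4*I*√6 (c(D) = 5 - (-1)*4*√((5 + 1)*(-1)) = 5 - (-1)*4*√(6*(-1)) = 5 - (-1)*4*√(-6) = 5 - (-1)*4*(I*√6) = 5 - (-1)*4*I*√6 = 5 - (-4)*I*√6 = 5 + 4*I*√6)
(c(9) - 6*(1 + 3))*N = ((5 + 4*I*√6) - 6*(1 + 3))*(-6) = ((5 + 4*I*√6) - 6*4)*(-6) = ((5 + 4*I*√6) - 24)*(-6) = (-19 + 4*I*√6)*(-6) = 114 - 24*I*√6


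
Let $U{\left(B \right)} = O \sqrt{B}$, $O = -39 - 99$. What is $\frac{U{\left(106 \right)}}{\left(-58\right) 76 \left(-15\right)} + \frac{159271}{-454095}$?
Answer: $- \frac{159271}{454095} - \frac{23 \sqrt{106}}{11020} \approx -0.37223$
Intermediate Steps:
$O = -138$
$U{\left(B \right)} = - 138 \sqrt{B}$
$\frac{U{\left(106 \right)}}{\left(-58\right) 76 \left(-15\right)} + \frac{159271}{-454095} = \frac{\left(-138\right) \sqrt{106}}{\left(-58\right) 76 \left(-15\right)} + \frac{159271}{-454095} = \frac{\left(-138\right) \sqrt{106}}{\left(-4408\right) \left(-15\right)} + 159271 \left(- \frac{1}{454095}\right) = \frac{\left(-138\right) \sqrt{106}}{66120} - \frac{159271}{454095} = - 138 \sqrt{106} \cdot \frac{1}{66120} - \frac{159271}{454095} = - \frac{23 \sqrt{106}}{11020} - \frac{159271}{454095} = - \frac{159271}{454095} - \frac{23 \sqrt{106}}{11020}$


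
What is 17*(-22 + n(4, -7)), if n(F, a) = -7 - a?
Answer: -374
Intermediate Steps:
17*(-22 + n(4, -7)) = 17*(-22 + (-7 - 1*(-7))) = 17*(-22 + (-7 + 7)) = 17*(-22 + 0) = 17*(-22) = -374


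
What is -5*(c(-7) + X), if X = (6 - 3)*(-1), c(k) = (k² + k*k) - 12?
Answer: -415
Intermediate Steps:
c(k) = -12 + 2*k² (c(k) = (k² + k²) - 12 = 2*k² - 12 = -12 + 2*k²)
X = -3 (X = 3*(-1) = -3)
-5*(c(-7) + X) = -5*((-12 + 2*(-7)²) - 3) = -5*((-12 + 2*49) - 3) = -5*((-12 + 98) - 3) = -5*(86 - 3) = -5*83 = -415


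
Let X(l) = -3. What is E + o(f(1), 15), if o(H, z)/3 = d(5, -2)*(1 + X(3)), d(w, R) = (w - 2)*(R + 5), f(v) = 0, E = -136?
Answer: -190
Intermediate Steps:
d(w, R) = (-2 + w)*(5 + R)
o(H, z) = -54 (o(H, z) = 3*((-10 - 2*(-2) + 5*5 - 2*5)*(1 - 3)) = 3*((-10 + 4 + 25 - 10)*(-2)) = 3*(9*(-2)) = 3*(-18) = -54)
E + o(f(1), 15) = -136 - 54 = -190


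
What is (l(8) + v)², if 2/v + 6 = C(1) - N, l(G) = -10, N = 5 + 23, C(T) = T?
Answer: 110224/1089 ≈ 101.22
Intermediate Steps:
N = 28
v = -2/33 (v = 2/(-6 + (1 - 1*28)) = 2/(-6 + (1 - 28)) = 2/(-6 - 27) = 2/(-33) = 2*(-1/33) = -2/33 ≈ -0.060606)
(l(8) + v)² = (-10 - 2/33)² = (-332/33)² = 110224/1089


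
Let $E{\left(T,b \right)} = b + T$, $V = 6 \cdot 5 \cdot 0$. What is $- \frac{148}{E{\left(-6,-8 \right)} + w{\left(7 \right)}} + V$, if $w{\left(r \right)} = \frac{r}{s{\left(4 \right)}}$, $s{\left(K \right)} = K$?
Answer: $\frac{592}{49} \approx 12.082$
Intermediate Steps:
$V = 0$ ($V = 30 \cdot 0 = 0$)
$E{\left(T,b \right)} = T + b$
$w{\left(r \right)} = \frac{r}{4}$
$- \frac{148}{E{\left(-6,-8 \right)} + w{\left(7 \right)}} + V = - \frac{148}{\left(-6 - 8\right) + \frac{1}{4} \cdot 7} + 0 = - \frac{148}{-14 + \frac{7}{4}} + 0 = - \frac{148}{- \frac{49}{4}} + 0 = \left(-148\right) \left(- \frac{4}{49}\right) + 0 = \frac{592}{49} + 0 = \frac{592}{49}$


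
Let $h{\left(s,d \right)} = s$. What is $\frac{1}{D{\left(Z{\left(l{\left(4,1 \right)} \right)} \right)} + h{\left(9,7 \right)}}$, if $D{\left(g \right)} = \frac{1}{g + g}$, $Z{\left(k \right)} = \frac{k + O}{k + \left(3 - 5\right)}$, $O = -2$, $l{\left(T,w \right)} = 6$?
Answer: $\frac{2}{19} \approx 0.10526$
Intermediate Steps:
$Z{\left(k \right)} = 1$ ($Z{\left(k \right)} = \frac{k - 2}{k + \left(3 - 5\right)} = \frac{-2 + k}{k + \left(3 - 5\right)} = \frac{-2 + k}{k - 2} = \frac{-2 + k}{-2 + k} = 1$)
$D{\left(g \right)} = \frac{1}{2 g}$
$\frac{1}{D{\left(Z{\left(l{\left(4,1 \right)} \right)} \right)} + h{\left(9,7 \right)}} = \frac{1}{\frac{1}{2 \cdot 1} + 9} = \frac{1}{\frac{1}{2} \cdot 1 + 9} = \frac{1}{\frac{1}{2} + 9} = \frac{1}{\frac{19}{2}} = \frac{2}{19}$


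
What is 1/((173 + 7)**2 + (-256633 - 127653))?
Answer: -1/351886 ≈ -2.8418e-6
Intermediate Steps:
1/((173 + 7)**2 + (-256633 - 127653)) = 1/(180**2 - 384286) = 1/(32400 - 384286) = 1/(-351886) = -1/351886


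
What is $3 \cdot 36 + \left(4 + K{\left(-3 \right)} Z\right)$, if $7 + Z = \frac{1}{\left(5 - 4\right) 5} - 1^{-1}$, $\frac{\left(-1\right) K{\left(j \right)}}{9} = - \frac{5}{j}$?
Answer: $229$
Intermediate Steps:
$K{\left(j \right)} = \frac{45}{j}$ ($K{\left(j \right)} = - 9 \left(- \frac{5}{j}\right) = \frac{45}{j}$)
$Z = - \frac{39}{5}$ ($Z = -7 - \left(1 - \frac{1}{\left(5 - 4\right) 5}\right) = -7 - \left(1 - 1^{-1} \cdot \frac{1}{5}\right) = -7 + \left(1 \cdot \frac{1}{5} - 1\right) = -7 + \left(\frac{1}{5} - 1\right) = -7 - \frac{4}{5} = - \frac{39}{5} \approx -7.8$)
$3 \cdot 36 + \left(4 + K{\left(-3 \right)} Z\right) = 3 \cdot 36 + \left(4 + \frac{45}{-3} \left(- \frac{39}{5}\right)\right) = 108 + \left(4 + 45 \left(- \frac{1}{3}\right) \left(- \frac{39}{5}\right)\right) = 108 + \left(4 - -117\right) = 108 + \left(4 + 117\right) = 108 + 121 = 229$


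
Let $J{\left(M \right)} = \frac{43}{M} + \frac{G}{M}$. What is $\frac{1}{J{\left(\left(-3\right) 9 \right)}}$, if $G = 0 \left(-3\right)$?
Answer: $- \frac{27}{43} \approx -0.62791$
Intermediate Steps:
$G = 0$
$J{\left(M \right)} = \frac{43}{M}$ ($J{\left(M \right)} = \frac{43}{M} + \frac{0}{M} = \frac{43}{M} + 0 = \frac{43}{M}$)
$\frac{1}{J{\left(\left(-3\right) 9 \right)}} = \frac{1}{43 \frac{1}{\left(-3\right) 9}} = \frac{1}{43 \frac{1}{-27}} = \frac{1}{43 \left(- \frac{1}{27}\right)} = \frac{1}{- \frac{43}{27}} = - \frac{27}{43}$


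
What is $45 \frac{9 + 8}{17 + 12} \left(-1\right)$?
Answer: $- \frac{765}{29} \approx -26.379$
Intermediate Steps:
$45 \frac{9 + 8}{17 + 12} \left(-1\right) = 45 \cdot \frac{17}{29} \left(-1\right) = \frac{765}{29} \left(-1\right) = - \frac{765}{29}$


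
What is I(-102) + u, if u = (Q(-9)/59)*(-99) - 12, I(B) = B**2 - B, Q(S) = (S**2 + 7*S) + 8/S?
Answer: 617452/59 ≈ 10465.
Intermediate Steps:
Q(S) = S**2 + 7*S + 8/S
u = -2402/59 (u = (((8 + (-9)**2*(7 - 9))/(-9))/59)*(-99) - 12 = (-(8 + 81*(-2))/9*(1/59))*(-99) - 12 = (-(8 - 162)/9*(1/59))*(-99) - 12 = (-1/9*(-154)*(1/59))*(-99) - 12 = ((154/9)*(1/59))*(-99) - 12 = (154/531)*(-99) - 12 = -1694/59 - 12 = -2402/59 ≈ -40.712)
I(-102) + u = -102*(-1 - 102) - 2402/59 = -102*(-103) - 2402/59 = 10506 - 2402/59 = 617452/59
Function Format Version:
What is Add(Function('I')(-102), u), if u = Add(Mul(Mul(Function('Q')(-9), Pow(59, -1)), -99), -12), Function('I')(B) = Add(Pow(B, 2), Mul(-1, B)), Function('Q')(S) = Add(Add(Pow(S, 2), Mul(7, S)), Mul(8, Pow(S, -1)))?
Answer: Rational(617452, 59) ≈ 10465.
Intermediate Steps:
Function('Q')(S) = Add(Pow(S, 2), Mul(7, S), Mul(8, Pow(S, -1)))
u = Rational(-2402, 59) (u = Add(Mul(Mul(Mul(Pow(-9, -1), Add(8, Mul(Pow(-9, 2), Add(7, -9)))), Pow(59, -1)), -99), -12) = Add(Mul(Mul(Mul(Rational(-1, 9), Add(8, Mul(81, -2))), Rational(1, 59)), -99), -12) = Add(Mul(Mul(Mul(Rational(-1, 9), Add(8, -162)), Rational(1, 59)), -99), -12) = Add(Mul(Mul(Mul(Rational(-1, 9), -154), Rational(1, 59)), -99), -12) = Add(Mul(Mul(Rational(154, 9), Rational(1, 59)), -99), -12) = Add(Mul(Rational(154, 531), -99), -12) = Add(Rational(-1694, 59), -12) = Rational(-2402, 59) ≈ -40.712)
Add(Function('I')(-102), u) = Add(Mul(-102, Add(-1, -102)), Rational(-2402, 59)) = Add(Mul(-102, -103), Rational(-2402, 59)) = Add(10506, Rational(-2402, 59)) = Rational(617452, 59)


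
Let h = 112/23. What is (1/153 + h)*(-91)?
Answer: -1561469/3519 ≈ -443.73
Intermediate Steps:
h = 112/23 (h = 112*(1/23) = 112/23 ≈ 4.8696)
(1/153 + h)*(-91) = (1/153 + 112/23)*(-91) = (17159/3519)*(-91) = -1561469/3519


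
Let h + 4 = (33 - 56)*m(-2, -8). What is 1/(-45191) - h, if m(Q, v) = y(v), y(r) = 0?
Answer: 180763/45191 ≈ 4.0000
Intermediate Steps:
m(Q, v) = 0
h = -4 (h = -4 + (33 - 56)*0 = -4 - 23*0 = -4 + 0 = -4)
1/(-45191) - h = 1/(-45191) - 1*(-4) = -1/45191 + 4 = 180763/45191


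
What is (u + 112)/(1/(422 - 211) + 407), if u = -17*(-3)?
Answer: 34393/85878 ≈ 0.40049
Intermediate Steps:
u = 51
(u + 112)/(1/(422 - 211) + 407) = (51 + 112)/(1/(422 - 211) + 407) = 163/(1/211 + 407) = 163/(85878/211) = 163*(211/85878) = 34393/85878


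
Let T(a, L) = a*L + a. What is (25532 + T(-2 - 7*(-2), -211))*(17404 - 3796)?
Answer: 313147296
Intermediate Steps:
T(a, L) = a + L*a (T(a, L) = L*a + a = a + L*a)
(25532 + T(-2 - 7*(-2), -211))*(17404 - 3796) = (25532 + (-2 - 7*(-2))*(1 - 211))*(17404 - 3796) = (25532 + (-2 + 14)*(-210))*13608 = (25532 + 12*(-210))*13608 = (25532 - 2520)*13608 = 23012*13608 = 313147296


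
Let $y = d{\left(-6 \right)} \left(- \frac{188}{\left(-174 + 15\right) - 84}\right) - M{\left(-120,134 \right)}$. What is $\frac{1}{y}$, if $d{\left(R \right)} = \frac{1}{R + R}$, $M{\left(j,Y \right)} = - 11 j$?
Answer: $- \frac{729}{962327} \approx -0.00075754$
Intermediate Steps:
$d{\left(R \right)} = \frac{1}{2 R}$
$y = - \frac{962327}{729}$ ($y = \frac{1}{2 \left(-6\right)} \left(- \frac{188}{\left(-174 + 15\right) - 84}\right) - \left(-11\right) \left(-120\right) = \frac{1}{2} \left(- \frac{1}{6}\right) \left(- \frac{188}{-159 - 84}\right) - 1320 = - \frac{\left(-188\right) \frac{1}{-243}}{12} - 1320 = - \frac{\left(-188\right) \left(- \frac{1}{243}\right)}{12} - 1320 = \left(- \frac{1}{12}\right) \frac{188}{243} - 1320 = - \frac{47}{729} - 1320 = - \frac{962327}{729} \approx -1320.1$)
$\frac{1}{y} = \frac{1}{- \frac{962327}{729}} = - \frac{729}{962327}$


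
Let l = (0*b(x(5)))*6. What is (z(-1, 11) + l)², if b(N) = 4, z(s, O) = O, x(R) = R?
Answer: 121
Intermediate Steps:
l = 0 (l = (0*4)*6 = 0*6 = 0)
(z(-1, 11) + l)² = (11 + 0)² = 11² = 121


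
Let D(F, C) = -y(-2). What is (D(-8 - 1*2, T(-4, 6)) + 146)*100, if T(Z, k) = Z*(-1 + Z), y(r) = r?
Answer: 14800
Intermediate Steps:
D(F, C) = 2 (D(F, C) = -1*(-2) = 2)
(D(-8 - 1*2, T(-4, 6)) + 146)*100 = (2 + 146)*100 = 148*100 = 14800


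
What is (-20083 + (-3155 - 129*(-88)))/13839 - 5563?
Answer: -3666583/659 ≈ -5563.9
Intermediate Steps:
(-20083 + (-3155 - 129*(-88)))/13839 - 5563 = (-20083 + (-3155 + 11352))*(1/13839) - 5563 = (-20083 + 8197)*(1/13839) - 5563 = -11886*1/13839 - 5563 = -566/659 - 5563 = -3666583/659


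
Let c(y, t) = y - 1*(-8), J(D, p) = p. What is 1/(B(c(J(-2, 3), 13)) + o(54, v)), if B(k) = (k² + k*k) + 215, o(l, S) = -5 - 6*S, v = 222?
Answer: -1/880 ≈ -0.0011364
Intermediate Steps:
c(y, t) = 8 + y (c(y, t) = y + 8 = 8 + y)
B(k) = 215 + 2*k² (B(k) = (k² + k²) + 215 = 2*k² + 215 = 215 + 2*k²)
1/(B(c(J(-2, 3), 13)) + o(54, v)) = 1/((215 + 2*(8 + 3)²) + (-5 - 6*222)) = 1/((215 + 2*11²) + (-5 - 1332)) = 1/((215 + 2*121) - 1337) = 1/((215 + 242) - 1337) = 1/(457 - 1337) = 1/(-880) = -1/880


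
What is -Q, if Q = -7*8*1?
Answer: 56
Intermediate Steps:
Q = -56 (Q = -56*1 = -56)
-Q = -1*(-56) = 56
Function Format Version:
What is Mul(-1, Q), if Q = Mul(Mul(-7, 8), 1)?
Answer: 56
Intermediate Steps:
Q = -56 (Q = Mul(-56, 1) = -56)
Mul(-1, Q) = Mul(-1, -56) = 56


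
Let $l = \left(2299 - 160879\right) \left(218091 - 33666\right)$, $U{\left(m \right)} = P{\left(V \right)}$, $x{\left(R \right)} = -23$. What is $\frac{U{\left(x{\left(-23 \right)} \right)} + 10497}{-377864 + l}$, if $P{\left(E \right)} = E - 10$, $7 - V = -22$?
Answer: $- \frac{2629}{7311623591} \approx -3.5956 \cdot 10^{-7}$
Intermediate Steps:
$V = 29$ ($V = 7 - -22 = 7 + 22 = 29$)
$P{\left(E \right)} = -10 + E$
$U{\left(m \right)} = 19$ ($U{\left(m \right)} = -10 + 29 = 19$)
$l = -29246116500$ ($l = \left(-158580\right) 184425 = -29246116500$)
$\frac{U{\left(x{\left(-23 \right)} \right)} + 10497}{-377864 + l} = \frac{19 + 10497}{-377864 - 29246116500} = \frac{10516}{-29246494364} = 10516 \left(- \frac{1}{29246494364}\right) = - \frac{2629}{7311623591}$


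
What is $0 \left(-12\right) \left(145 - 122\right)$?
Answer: $0$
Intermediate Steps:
$0 \left(-12\right) \left(145 - 122\right) = 0 \cdot 23 = 0$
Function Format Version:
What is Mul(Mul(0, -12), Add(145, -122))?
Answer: 0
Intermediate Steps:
Mul(Mul(0, -12), Add(145, -122)) = Mul(0, 23) = 0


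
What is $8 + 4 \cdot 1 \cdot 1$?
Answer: $12$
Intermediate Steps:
$8 + 4 \cdot 1 \cdot 1 = 8 + 4 \cdot 1 = 8 + 4 = 12$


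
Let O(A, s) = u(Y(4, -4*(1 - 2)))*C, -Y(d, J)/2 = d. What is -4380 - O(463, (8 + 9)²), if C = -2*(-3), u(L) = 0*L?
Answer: -4380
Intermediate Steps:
Y(d, J) = -2*d
u(L) = 0
C = 6
O(A, s) = 0 (O(A, s) = 0*6 = 0)
-4380 - O(463, (8 + 9)²) = -4380 - 1*0 = -4380 + 0 = -4380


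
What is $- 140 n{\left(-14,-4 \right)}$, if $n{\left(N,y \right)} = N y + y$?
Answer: $-7280$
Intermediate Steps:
$n{\left(N,y \right)} = y + N y$
$- 140 n{\left(-14,-4 \right)} = - 140 \left(- 4 \left(1 - 14\right)\right) = - 140 \left(\left(-4\right) \left(-13\right)\right) = \left(-140\right) 52 = -7280$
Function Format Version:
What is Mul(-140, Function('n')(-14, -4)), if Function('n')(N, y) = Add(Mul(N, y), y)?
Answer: -7280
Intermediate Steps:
Function('n')(N, y) = Add(y, Mul(N, y))
Mul(-140, Function('n')(-14, -4)) = Mul(-140, Mul(-4, Add(1, -14))) = Mul(-140, Mul(-4, -13)) = Mul(-140, 52) = -7280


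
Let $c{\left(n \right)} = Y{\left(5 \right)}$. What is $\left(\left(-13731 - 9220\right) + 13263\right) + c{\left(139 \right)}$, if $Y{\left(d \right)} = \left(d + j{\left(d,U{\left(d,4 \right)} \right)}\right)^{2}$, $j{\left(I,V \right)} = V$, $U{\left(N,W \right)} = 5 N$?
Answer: $-8788$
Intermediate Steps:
$Y{\left(d \right)} = 36 d^{2}$ ($Y{\left(d \right)} = \left(d + 5 d\right)^{2} = \left(6 d\right)^{2} = 36 d^{2}$)
$c{\left(n \right)} = 900$ ($c{\left(n \right)} = 36 \cdot 5^{2} = 36 \cdot 25 = 900$)
$\left(\left(-13731 - 9220\right) + 13263\right) + c{\left(139 \right)} = \left(\left(-13731 - 9220\right) + 13263\right) + 900 = \left(-22951 + 13263\right) + 900 = -9688 + 900 = -8788$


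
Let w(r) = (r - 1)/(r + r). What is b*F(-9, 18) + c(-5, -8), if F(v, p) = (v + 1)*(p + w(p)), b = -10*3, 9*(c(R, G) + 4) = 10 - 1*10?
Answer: 13288/3 ≈ 4429.3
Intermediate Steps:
c(R, G) = -4 (c(R, G) = -4 + (10 - 1*10)/9 = -4 + (10 - 10)/9 = -4 + (⅑)*0 = -4 + 0 = -4)
w(r) = (-1 + r)/(2*r) (w(r) = (-1 + r)/((2*r)) = (-1 + r)*(1/(2*r)) = (-1 + r)/(2*r))
b = -30
F(v, p) = (1 + v)*(p + (-1 + p)/(2*p)) (F(v, p) = (v + 1)*(p + (-1 + p)/(2*p)) = (1 + v)*(p + (-1 + p)/(2*p)))
b*F(-9, 18) + c(-5, -8) = -15*(-1 + 18 - 9*(-1 + 18) + 2*18²*(1 - 9))/18 - 4 = -15*(-1 + 18 - 9*17 + 2*324*(-8))/18 - 4 = -15*(-1 + 18 - 153 - 5184)/18 - 4 = -15*(-5320)/18 - 4 = -30*(-1330/9) - 4 = 13300/3 - 4 = 13288/3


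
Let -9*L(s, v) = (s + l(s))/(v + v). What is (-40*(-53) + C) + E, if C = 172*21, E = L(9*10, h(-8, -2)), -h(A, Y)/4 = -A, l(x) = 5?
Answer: 3301727/576 ≈ 5732.2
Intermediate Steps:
h(A, Y) = 4*A (h(A, Y) = -(-4)*A = 4*A)
L(s, v) = -(5 + s)/(18*v) (L(s, v) = -(s + 5)/(9*(v + v)) = -(5 + s)/(9*(2*v)) = -(5 + s)*1/(2*v)/9 = -(5 + s)/(18*v))
E = 95/576 (E = (-5 - 9*10)/(18*((4*(-8)))) = (1/18)*(-5 - 1*90)/(-32) = (1/18)*(-1/32)*(-5 - 90) = (1/18)*(-1/32)*(-95) = 95/576 ≈ 0.16493)
C = 3612
(-40*(-53) + C) + E = (-40*(-53) + 3612) + 95/576 = (2120 + 3612) + 95/576 = 5732 + 95/576 = 3301727/576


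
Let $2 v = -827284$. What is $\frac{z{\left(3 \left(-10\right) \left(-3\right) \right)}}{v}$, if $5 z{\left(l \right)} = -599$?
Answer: $\frac{599}{2068210} \approx 0.00028962$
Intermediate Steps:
$z{\left(l \right)} = - \frac{599}{5}$ ($z{\left(l \right)} = \frac{1}{5} \left(-599\right) = - \frac{599}{5}$)
$v = -413642$ ($v = \frac{1}{2} \left(-827284\right) = -413642$)
$\frac{z{\left(3 \left(-10\right) \left(-3\right) \right)}}{v} = - \frac{599}{5 \left(-413642\right)} = \left(- \frac{599}{5}\right) \left(- \frac{1}{413642}\right) = \frac{599}{2068210}$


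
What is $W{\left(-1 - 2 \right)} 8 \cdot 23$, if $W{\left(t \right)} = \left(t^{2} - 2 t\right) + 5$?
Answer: $3680$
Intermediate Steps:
$W{\left(t \right)} = 5 + t^{2} - 2 t$
$W{\left(-1 - 2 \right)} 8 \cdot 23 = \left(5 + \left(-1 - 2\right)^{2} - 2 \left(-1 - 2\right)\right) 8 \cdot 23 = \left(5 + \left(-3\right)^{2} - -6\right) 8 \cdot 23 = \left(5 + 9 + 6\right) 8 \cdot 23 = 20 \cdot 8 \cdot 23 = 160 \cdot 23 = 3680$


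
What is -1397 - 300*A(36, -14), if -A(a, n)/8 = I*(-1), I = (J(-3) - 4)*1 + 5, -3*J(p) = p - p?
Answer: -3797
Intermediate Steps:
J(p) = 0 (J(p) = -(p - p)/3 = -1/3*0 = 0)
I = 1 (I = (0 - 4)*1 + 5 = -4*1 + 5 = -4 + 5 = 1)
A(a, n) = 8 (A(a, n) = -8*(-1) = 8)
-1397 - 300*A(36, -14) = -1397 - 300*8 = -1397 - 2400 = -3797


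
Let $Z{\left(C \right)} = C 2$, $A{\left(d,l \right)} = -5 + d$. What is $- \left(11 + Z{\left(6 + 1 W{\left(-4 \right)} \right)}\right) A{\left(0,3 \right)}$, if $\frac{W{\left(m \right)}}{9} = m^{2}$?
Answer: $1555$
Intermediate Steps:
$W{\left(m \right)} = 9 m^{2}$
$Z{\left(C \right)} = 2 C$
$- \left(11 + Z{\left(6 + 1 W{\left(-4 \right)} \right)}\right) A{\left(0,3 \right)} = - \left(11 + 2 \left(6 + 1 \cdot 9 \left(-4\right)^{2}\right)\right) \left(-5 + 0\right) = - \left(11 + 2 \left(6 + 1 \cdot 9 \cdot 16\right)\right) \left(-5\right) = - \left(11 + 2 \left(6 + 1 \cdot 144\right)\right) \left(-5\right) = - \left(11 + 2 \left(6 + 144\right)\right) \left(-5\right) = - \left(11 + 2 \cdot 150\right) \left(-5\right) = - \left(11 + 300\right) \left(-5\right) = - 311 \left(-5\right) = \left(-1\right) \left(-1555\right) = 1555$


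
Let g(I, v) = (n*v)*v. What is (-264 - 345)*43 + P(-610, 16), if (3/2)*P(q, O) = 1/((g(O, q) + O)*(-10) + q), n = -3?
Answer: -438457975514/16743345 ≈ -26187.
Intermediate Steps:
g(I, v) = -3*v² (g(I, v) = (-3*v)*v = -3*v²)
P(q, O) = 2/(3*(q - 10*O + 30*q²)) (P(q, O) = 2/(3*((-3*q² + O)*(-10) + q)) = 2/(3*((O - 3*q²)*(-10) + q)) = 2/(3*((-10*O + 30*q²) + q)) = 2/(3*(q - 10*O + 30*q²)))
(-264 - 345)*43 + P(-610, 16) = (-264 - 345)*43 + 2/(3*(-610 - 10*16 + 30*(-610)²)) = -609*43 + 2/(3*(-610 - 160 + 30*372100)) = -26187 + 2/(3*(-610 - 160 + 11163000)) = -26187 + (⅔)/11162230 = -26187 + (⅔)*(1/11162230) = -26187 + 1/16743345 = -438457975514/16743345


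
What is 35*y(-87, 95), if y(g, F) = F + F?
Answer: 6650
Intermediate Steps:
y(g, F) = 2*F
35*y(-87, 95) = 35*(2*95) = 35*190 = 6650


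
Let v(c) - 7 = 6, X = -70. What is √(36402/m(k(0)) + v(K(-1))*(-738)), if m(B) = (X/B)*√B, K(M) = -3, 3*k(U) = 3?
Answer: I*√12389685/35 ≈ 100.57*I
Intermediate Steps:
k(U) = 1 (k(U) = (⅓)*3 = 1)
v(c) = 13 (v(c) = 7 + 6 = 13)
m(B) = -70/√B (m(B) = (-70/B)*√B = -70/√B)
√(36402/m(k(0)) + v(K(-1))*(-738)) = √(36402/((-70/√1)) + 13*(-738)) = √(36402/((-70*1)) - 9594) = √(36402/(-70) - 9594) = √(36402*(-1/70) - 9594) = √(-18201/35 - 9594) = √(-353991/35) = I*√12389685/35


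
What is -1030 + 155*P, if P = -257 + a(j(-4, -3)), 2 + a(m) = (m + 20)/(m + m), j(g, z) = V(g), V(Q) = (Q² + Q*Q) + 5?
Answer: -3038115/74 ≈ -41056.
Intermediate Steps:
V(Q) = 5 + 2*Q² (V(Q) = (Q² + Q²) + 5 = 2*Q² + 5 = 5 + 2*Q²)
j(g, z) = 5 + 2*g²
a(m) = -2 + (20 + m)/(2*m) (a(m) = -2 + (m + 20)/(m + m) = -2 + (20 + m)/((2*m)) = -2 + (20 + m)*(1/(2*m)) = -2 + (20 + m)/(2*m))
P = -19109/74 (P = -257 + (-3/2 + 10/(5 + 2*(-4)²)) = -257 + (-3/2 + 10/(5 + 2*16)) = -257 + (-3/2 + 10/(5 + 32)) = -257 + (-3/2 + 10/37) = -257 - 91/74 = -19109/74 ≈ -258.23)
-1030 + 155*P = -1030 + 155*(-19109/74) = -1030 - 2961895/74 = -3038115/74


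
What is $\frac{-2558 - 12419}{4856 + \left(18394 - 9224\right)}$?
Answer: $- \frac{14977}{14026} \approx -1.0678$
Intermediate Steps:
$\frac{-2558 - 12419}{4856 + \left(18394 - 9224\right)} = - \frac{14977}{4856 + 9170} = - \frac{14977}{14026}$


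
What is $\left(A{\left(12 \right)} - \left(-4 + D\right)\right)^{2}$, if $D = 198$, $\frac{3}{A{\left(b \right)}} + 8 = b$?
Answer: $\frac{597529}{16} \approx 37346.0$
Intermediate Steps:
$A{\left(b \right)} = \frac{3}{-8 + b}$
$\left(A{\left(12 \right)} - \left(-4 + D\right)\right)^{2} = \left(\frac{3}{-8 + 12} + \left(\left(-110 + 114\right) - 198\right)\right)^{2} = \left(\frac{3}{4} + \left(4 - 198\right)\right)^{2} = \left(3 \cdot \frac{1}{4} - 194\right)^{2} = \left(\frac{3}{4} - 194\right)^{2} = \left(- \frac{773}{4}\right)^{2} = \frac{597529}{16}$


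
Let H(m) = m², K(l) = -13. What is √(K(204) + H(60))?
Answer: √3587 ≈ 59.892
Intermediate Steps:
√(K(204) + H(60)) = √(-13 + 60²) = √(-13 + 3600) = √3587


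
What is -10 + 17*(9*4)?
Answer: 602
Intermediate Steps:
-10 + 17*(9*4) = -10 + 17*36 = -10 + 612 = 602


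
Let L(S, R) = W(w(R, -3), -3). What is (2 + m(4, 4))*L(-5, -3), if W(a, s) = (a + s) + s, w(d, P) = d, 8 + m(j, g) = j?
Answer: 18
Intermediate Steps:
m(j, g) = -8 + j
W(a, s) = a + 2*s
L(S, R) = -6 + R (L(S, R) = R + 2*(-3) = R - 6 = -6 + R)
(2 + m(4, 4))*L(-5, -3) = (2 + (-8 + 4))*(-6 - 3) = (2 - 4)*(-9) = -2*(-9) = 18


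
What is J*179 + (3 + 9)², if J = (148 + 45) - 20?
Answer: 31111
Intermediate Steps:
J = 173 (J = 193 - 20 = 173)
J*179 + (3 + 9)² = 173*179 + (3 + 9)² = 30967 + 12² = 30967 + 144 = 31111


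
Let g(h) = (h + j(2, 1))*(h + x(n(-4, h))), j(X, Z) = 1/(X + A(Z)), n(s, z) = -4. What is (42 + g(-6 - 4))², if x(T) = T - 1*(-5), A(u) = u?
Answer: 16641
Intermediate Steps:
x(T) = 5 + T (x(T) = T + 5 = 5 + T)
j(X, Z) = 1/(X + Z)
g(h) = (1 + h)*(⅓ + h) (g(h) = (h + 1/(2 + 1))*(h + (5 - 4)) = (h + 1/3)*(h + 1) = (h + ⅓)*(1 + h) = (⅓ + h)*(1 + h) = (1 + h)*(⅓ + h))
(42 + g(-6 - 4))² = (42 + (⅓ + (-6 - 4)² + 4*(-6 - 4)/3))² = (42 + (⅓ + (-10)² + (4/3)*(-10)))² = (42 + (⅓ + 100 - 40/3))² = (42 + 87)² = 129² = 16641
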